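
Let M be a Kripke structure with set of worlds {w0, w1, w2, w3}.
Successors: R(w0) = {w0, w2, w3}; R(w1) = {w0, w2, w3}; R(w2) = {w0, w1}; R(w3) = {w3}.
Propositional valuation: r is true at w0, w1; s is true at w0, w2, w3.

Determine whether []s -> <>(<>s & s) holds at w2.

At w2: []s is false, <>(<>s & s) is true, so []s -> <>(<>s & s) is true.
  At w2: []s requires s at every successor {w0, w1}.
    s fails at w1, so []s is false at w2.
  At w2: <>(<>s & s) requires <>s & s at some successor in {w0, w1}.
    <>s & s holds at w0, so <>(<>s & s) is true at w2.
      At w0: <>s is true, s is true, so <>s & s is true.

Yes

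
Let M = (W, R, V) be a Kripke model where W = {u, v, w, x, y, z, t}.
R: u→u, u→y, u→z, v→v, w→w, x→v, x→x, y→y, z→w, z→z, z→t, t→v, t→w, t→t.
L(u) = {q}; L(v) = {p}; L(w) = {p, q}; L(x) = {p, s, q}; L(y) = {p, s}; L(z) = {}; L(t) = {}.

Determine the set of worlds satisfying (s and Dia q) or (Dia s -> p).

Let φ = (s and Dia q) or (Dia s -> p). Evaluate φ at each world:
  u (successors {u, y, z}): φ is false.
  v (successors {v}): φ is true.
  w (successors {w}): φ is true.
  x (successors {v, x}): φ is true.
  y (successors {y}): φ is true.
  z (successors {w, z, t}): φ is true.
  t (successors {v, w, t}): φ is true.
For instance, at w:
  At w: s and Dia q is false, Dia s -> p is true, so (s and Dia q) or (Dia s -> p) is true.
    At w: s is false, Dia q is true, so s and Dia q is false.
      At w: Dia q requires q at some successor in {w}.
        q holds at w, so Dia q is true at w.
    At w: Dia s is false, p is true, so Dia s -> p is true.
      At w: Dia s requires s at some successor in {w}.
        At w: s is false.
      So Dia s is false at w.
Satisfying worlds: {v, w, x, y, z, t}

v, w, x, y, z, t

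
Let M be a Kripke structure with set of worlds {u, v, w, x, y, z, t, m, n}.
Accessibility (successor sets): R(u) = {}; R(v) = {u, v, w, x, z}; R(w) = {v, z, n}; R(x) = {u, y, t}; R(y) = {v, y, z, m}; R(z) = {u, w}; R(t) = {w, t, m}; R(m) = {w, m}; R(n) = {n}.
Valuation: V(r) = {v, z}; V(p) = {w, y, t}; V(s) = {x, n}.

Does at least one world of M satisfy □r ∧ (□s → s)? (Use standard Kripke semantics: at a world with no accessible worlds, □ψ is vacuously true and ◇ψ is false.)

Recall that □ψ holds at a world iff ψ holds at every accessible world, and ◇ψ holds iff ψ holds at some accessible world.
Let φ = □r ∧ (□s → s). Evaluate φ at each world:
  u (successors ∅): φ is false.
  v (successors {u, v, w, x, z}): φ is false.
  w (successors {v, z, n}): φ is false.
  x (successors {u, y, t}): φ is false.
  y (successors {v, y, z, m}): φ is false.
  z (successors {u, w}): φ is false.
  t (successors {w, t, m}): φ is false.
  m (successors {w, m}): φ is false.
  n (successors {n}): φ is false.
For instance, at t:
  At t: □r is false, □s → s is true, so □r ∧ (□s → s) is false.
    At t: □r requires r at every successor {w, t, m}.
      r fails at w, so □r is false at t.
    At t: □s is false, s is false, so □s → s is true.
      At t: □s requires s at every successor {w, t, m}.
        s fails at w, so □s is false at t.

No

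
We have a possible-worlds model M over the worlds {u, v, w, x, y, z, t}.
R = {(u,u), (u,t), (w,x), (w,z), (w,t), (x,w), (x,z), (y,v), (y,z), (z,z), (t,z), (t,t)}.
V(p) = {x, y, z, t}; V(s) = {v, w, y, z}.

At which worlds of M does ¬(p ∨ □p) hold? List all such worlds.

Let φ = ¬(p ∨ □p). Evaluate φ at each world:
  u (successors {u, t}): φ is true.
  v (successors ∅): φ is false.
  w (successors {x, z, t}): φ is false.
  x (successors {w, z}): φ is false.
  y (successors {v, z}): φ is false.
  z (successors {z}): φ is false.
  t (successors {z, t}): φ is false.
For instance, at y:
  At y: p ∨ □p is true, so ¬(p ∨ □p) is false.
    At y: p is true, □p is false, so p ∨ □p is true.
      At y: □p requires p at every successor {v, z}.
        p fails at v, so □p is false at y.
Satisfying worlds: {u}

u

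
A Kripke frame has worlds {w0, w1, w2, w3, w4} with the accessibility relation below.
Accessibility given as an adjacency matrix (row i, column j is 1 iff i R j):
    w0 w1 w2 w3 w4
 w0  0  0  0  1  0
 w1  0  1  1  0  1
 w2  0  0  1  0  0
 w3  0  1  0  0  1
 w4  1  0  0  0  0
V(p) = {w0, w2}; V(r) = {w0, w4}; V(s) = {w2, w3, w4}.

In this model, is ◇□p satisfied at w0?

Recall that □ψ holds at a world iff ψ holds at every accessible world, and ◇ψ holds iff ψ holds at some accessible world.
At w0: ◇□p requires □p at some successor in {w3}.
  At w3: □p is false.
So ◇□p is false at w0.

No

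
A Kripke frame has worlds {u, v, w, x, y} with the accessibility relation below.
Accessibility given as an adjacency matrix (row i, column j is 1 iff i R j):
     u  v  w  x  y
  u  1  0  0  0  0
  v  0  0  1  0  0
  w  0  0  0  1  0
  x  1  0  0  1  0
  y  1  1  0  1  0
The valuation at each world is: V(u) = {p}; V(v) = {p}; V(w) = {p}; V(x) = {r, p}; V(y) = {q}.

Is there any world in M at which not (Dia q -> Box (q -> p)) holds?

Let φ = not (Dia q -> Box (q -> p)). Evaluate φ at each world:
  u (successors {u}): φ is false.
  v (successors {w}): φ is false.
  w (successors {x}): φ is false.
  x (successors {u, x}): φ is false.
  y (successors {u, v, x}): φ is false.
For instance, at v:
  At v: Dia q -> Box (q -> p) is true, so not (Dia q -> Box (q -> p)) is false.
    At v: Dia q is false, Box (q -> p) is true, so Dia q -> Box (q -> p) is true.
      At v: Dia q requires q at some successor in {w}.
        At w: q is false.
      So Dia q is false at v.
      At v: Box (q -> p) requires q -> p at every successor {w}.
        At w: q -> p is true.
      So Box (q -> p) is true at v.

No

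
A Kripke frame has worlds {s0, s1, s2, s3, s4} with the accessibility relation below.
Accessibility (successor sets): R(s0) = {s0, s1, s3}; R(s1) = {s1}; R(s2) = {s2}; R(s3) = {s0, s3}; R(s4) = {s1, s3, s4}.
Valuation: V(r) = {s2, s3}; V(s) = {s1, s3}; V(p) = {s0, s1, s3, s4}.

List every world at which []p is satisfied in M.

s0, s1, s3, s4

Let φ = []p. Evaluate φ at each world:
  s0 (successors {s0, s1, s3}): φ is true.
  s1 (successors {s1}): φ is true.
  s2 (successors {s2}): φ is false.
  s3 (successors {s0, s3}): φ is true.
  s4 (successors {s1, s3, s4}): φ is true.
For instance, at s0:
  At s0: []p requires p at every successor {s0, s1, s3}.
    At s0: p is true.
    At s1: p is true.
    At s3: p is true.
  So []p is true at s0.
Satisfying worlds: {s0, s1, s3, s4}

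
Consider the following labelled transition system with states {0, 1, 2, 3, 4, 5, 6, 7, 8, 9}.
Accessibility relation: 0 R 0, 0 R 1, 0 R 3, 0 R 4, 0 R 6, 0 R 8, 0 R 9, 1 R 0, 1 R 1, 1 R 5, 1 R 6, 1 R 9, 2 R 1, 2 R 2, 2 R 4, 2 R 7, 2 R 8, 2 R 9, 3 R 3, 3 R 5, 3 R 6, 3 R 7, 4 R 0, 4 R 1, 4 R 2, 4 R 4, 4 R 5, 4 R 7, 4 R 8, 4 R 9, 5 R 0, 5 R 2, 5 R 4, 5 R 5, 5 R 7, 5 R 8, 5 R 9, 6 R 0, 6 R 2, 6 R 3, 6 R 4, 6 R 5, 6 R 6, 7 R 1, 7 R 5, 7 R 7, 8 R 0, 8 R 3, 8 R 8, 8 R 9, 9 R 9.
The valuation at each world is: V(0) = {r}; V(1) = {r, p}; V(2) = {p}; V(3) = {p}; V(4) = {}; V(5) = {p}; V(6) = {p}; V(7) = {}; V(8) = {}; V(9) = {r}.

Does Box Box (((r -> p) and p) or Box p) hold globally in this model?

No

Let φ = Box Box (((r -> p) and p) or Box p). Evaluate φ at each world:
  0 (successors {0, 1, 3, 4, 6, 8, 9}): φ is false.
  1 (successors {0, 1, 5, 6, 9}): φ is false.
  2 (successors {1, 2, 4, 7, 8, 9}): φ is false.
  3 (successors {3, 5, 6, 7}): φ is false.
  4 (successors {0, 1, 2, 4, 5, 7, 8, 9}): φ is false.
  5 (successors {0, 2, 4, 5, 7, 8, 9}): φ is false.
  6 (successors {0, 2, 3, 4, 5, 6}): φ is false.
  7 (successors {1, 5, 7}): φ is false.
  8 (successors {0, 3, 8, 9}): φ is false.
  9 (successors {9}): φ is false.
Detail at 0 (counterexample):
  At 0: Box Box (((r -> p) and p) or Box p) requires Box (((r -> p) and p) or Box p) at every successor {0, 1, 3, 4, 6, 8, 9}.
    Box (((r -> p) and p) or Box p) fails at 0, so Box Box (((r -> p) and p) or Box p) is false at 0.
      At 0: Box (((r -> p) and p) or Box p) requires ((r -> p) and p) or Box p at every successor {0, 1, 3, 4, 6, 8, 9}.
        ((r -> p) and p) or Box p fails at 0, so Box (((r -> p) and p) or Box p) is false at 0.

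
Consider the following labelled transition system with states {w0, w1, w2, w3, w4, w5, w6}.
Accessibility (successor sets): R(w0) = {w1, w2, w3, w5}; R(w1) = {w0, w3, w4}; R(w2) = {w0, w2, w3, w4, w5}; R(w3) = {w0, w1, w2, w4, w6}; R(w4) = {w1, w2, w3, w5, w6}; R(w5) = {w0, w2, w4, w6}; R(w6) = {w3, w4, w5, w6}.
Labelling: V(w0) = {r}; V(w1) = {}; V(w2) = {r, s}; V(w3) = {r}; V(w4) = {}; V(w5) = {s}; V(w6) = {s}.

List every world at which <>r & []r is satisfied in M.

none

Let φ = <>r & []r. Evaluate φ at each world:
  w0 (successors {w1, w2, w3, w5}): φ is false.
  w1 (successors {w0, w3, w4}): φ is false.
  w2 (successors {w0, w2, w3, w4, w5}): φ is false.
  w3 (successors {w0, w1, w2, w4, w6}): φ is false.
  w4 (successors {w1, w2, w3, w5, w6}): φ is false.
  w5 (successors {w0, w2, w4, w6}): φ is false.
  w6 (successors {w3, w4, w5, w6}): φ is false.
For instance, at w0:
  At w0: <>r is true, []r is false, so <>r & []r is false.
    At w0: <>r requires r at some successor in {w1, w2, w3, w5}.
      r holds at w2, so <>r is true at w0.
    At w0: []r requires r at every successor {w1, w2, w3, w5}.
      r fails at w1, so []r is false at w0.
Satisfying worlds: none.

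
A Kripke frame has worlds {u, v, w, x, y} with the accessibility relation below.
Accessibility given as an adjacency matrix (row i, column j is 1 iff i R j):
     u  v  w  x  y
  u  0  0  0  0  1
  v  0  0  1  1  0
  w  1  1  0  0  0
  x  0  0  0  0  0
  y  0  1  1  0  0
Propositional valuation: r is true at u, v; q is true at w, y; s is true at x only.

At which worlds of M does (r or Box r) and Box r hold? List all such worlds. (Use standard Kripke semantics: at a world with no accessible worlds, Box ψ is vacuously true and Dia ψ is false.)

Let φ = (r or Box r) and Box r. Evaluate φ at each world:
  u (successors {y}): φ is false.
  v (successors {w, x}): φ is false.
  w (successors {u, v}): φ is true.
  x (successors ∅): φ is true.
  y (successors {v, w}): φ is false.
For instance, at v:
  At v: r or Box r is true, Box r is false, so (r or Box r) and Box r is false.
    At v: r is true, Box r is false, so r or Box r is true.
      At v: Box r requires r at every successor {w, x}.
        r fails at w, so Box r is false at v.
    At v: Box r requires r at every successor {w, x}.
      r fails at w, so Box r is false at v.
Satisfying worlds: {w, x}

w, x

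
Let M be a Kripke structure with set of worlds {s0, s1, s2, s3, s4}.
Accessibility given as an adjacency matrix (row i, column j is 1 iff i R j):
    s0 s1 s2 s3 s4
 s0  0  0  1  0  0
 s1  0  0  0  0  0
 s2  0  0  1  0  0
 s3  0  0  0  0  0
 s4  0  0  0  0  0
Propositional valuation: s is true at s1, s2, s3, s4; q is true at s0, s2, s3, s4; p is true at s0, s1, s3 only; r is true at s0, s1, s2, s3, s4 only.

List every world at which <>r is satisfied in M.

Let φ = <>r. Evaluate φ at each world:
  s0 (successors {s2}): φ is true.
  s1 (successors ∅): φ is false.
  s2 (successors {s2}): φ is true.
  s3 (successors ∅): φ is false.
  s4 (successors ∅): φ is false.
For instance, at s2:
  At s2: <>r requires r at some successor in {s2}.
    r holds at s2, so <>r is true at s2.
Satisfying worlds: {s0, s2}

s0, s2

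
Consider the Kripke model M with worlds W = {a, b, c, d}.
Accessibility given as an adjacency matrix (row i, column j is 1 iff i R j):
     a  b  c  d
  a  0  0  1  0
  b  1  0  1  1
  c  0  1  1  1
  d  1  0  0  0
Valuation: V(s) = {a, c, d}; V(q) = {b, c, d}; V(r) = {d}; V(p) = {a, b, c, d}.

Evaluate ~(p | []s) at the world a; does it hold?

At a: p | []s is true, so ~(p | []s) is false.
  At a: p is true, []s is true, so p | []s is true.
    At a: []s requires s at every successor {c}.
      At c: s is true.
    So []s is true at a.

No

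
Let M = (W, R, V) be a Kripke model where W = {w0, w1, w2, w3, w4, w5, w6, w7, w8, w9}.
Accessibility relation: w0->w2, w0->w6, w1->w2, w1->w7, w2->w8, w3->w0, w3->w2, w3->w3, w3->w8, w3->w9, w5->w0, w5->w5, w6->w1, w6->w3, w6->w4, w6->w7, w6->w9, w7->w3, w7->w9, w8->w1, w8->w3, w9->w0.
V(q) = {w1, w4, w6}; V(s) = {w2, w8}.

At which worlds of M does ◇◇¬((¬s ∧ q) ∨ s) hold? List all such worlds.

w0, w1, w2, w3, w5, w6, w7, w8

Let φ = ◇◇¬((¬s ∧ q) ∨ s). Evaluate φ at each world:
  w0 (successors {w2, w6}): φ is true.
  w1 (successors {w2, w7}): φ is true.
  w2 (successors {w8}): φ is true.
  w3 (successors {w0, w2, w3, w8, w9}): φ is true.
  w4 (successors ∅): φ is false.
  w5 (successors {w0, w5}): φ is true.
  w6 (successors {w1, w3, w4, w7, w9}): φ is true.
  w7 (successors {w3, w9}): φ is true.
  w8 (successors {w1, w3}): φ is true.
  w9 (successors {w0}): φ is false.
For instance, at w0:
  At w0: ◇◇¬((¬s ∧ q) ∨ s) requires ◇¬((¬s ∧ q) ∨ s) at some successor in {w2, w6}.
    ◇¬((¬s ∧ q) ∨ s) holds at w6, so ◇◇¬((¬s ∧ q) ∨ s) is true at w0.
      At w6: ◇¬((¬s ∧ q) ∨ s) requires ¬((¬s ∧ q) ∨ s) at some successor in {w1, w3, w4, w7, w9}.
        ¬((¬s ∧ q) ∨ s) holds at w3, so ◇¬((¬s ∧ q) ∨ s) is true at w6.
Satisfying worlds: {w0, w1, w2, w3, w5, w6, w7, w8}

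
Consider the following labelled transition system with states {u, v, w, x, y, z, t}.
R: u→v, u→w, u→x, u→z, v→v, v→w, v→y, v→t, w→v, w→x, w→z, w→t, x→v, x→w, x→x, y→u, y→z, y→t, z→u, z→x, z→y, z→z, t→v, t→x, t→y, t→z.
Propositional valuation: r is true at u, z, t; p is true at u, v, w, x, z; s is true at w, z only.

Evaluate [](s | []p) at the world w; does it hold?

No

At w: [](s | []p) requires s | []p at every successor {v, x, z, t}.
  s | []p fails at v, so [](s | []p) is false at w.
    At v: s is false, []p is false, so s | []p is false.
      At v: []p requires p at every successor {v, w, y, t}.
        p fails at y, so []p is false at v.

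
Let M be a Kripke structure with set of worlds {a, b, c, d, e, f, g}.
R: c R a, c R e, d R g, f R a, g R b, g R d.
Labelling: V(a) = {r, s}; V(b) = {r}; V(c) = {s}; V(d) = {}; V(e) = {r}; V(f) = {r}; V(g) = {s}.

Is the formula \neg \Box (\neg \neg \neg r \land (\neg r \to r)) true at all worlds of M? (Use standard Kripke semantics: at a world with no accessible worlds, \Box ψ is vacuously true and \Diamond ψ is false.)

Let φ = \neg \Box (\neg \neg \neg r \land (\neg r \to r)). Evaluate φ at each world:
  a (successors ∅): φ is false.
  b (successors ∅): φ is false.
  c (successors {a, e}): φ is true.
  d (successors {g}): φ is true.
  e (successors ∅): φ is false.
  f (successors {a}): φ is true.
  g (successors {b, d}): φ is true.
Detail at a (counterexample):
  At a: \Box (\neg \neg \neg r \land (\neg r \to r)) is true, so \neg \Box (\neg \neg \neg r \land (\neg r \to r)) is false.
    At a: no accessible worlds, so \Box (\neg \neg \neg r \land (\neg r \to r)) holds vacuously.

No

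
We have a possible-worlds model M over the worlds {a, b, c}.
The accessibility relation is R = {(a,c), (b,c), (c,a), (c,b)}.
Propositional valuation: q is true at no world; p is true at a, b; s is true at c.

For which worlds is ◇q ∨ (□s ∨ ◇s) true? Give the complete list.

Recall that □ψ holds at a world iff ψ holds at every accessible world, and ◇ψ holds iff ψ holds at some accessible world.
Let φ = ◇q ∨ (□s ∨ ◇s). Evaluate φ at each world:
  a (successors {c}): φ is true.
  b (successors {c}): φ is true.
  c (successors {a, b}): φ is false.
For instance, at a:
  At a: ◇q is false, □s ∨ ◇s is true, so ◇q ∨ (□s ∨ ◇s) is true.
    At a: ◇q requires q at some successor in {c}.
      At c: q is false.
    So ◇q is false at a.
    At a: □s is true, ◇s is true, so □s ∨ ◇s is true.
      At a: □s requires s at every successor {c}.
        At c: s is true.
      So □s is true at a.
      At a: ◇s requires s at some successor in {c}.
        s holds at c, so ◇s is true at a.
Satisfying worlds: {a, b}

a, b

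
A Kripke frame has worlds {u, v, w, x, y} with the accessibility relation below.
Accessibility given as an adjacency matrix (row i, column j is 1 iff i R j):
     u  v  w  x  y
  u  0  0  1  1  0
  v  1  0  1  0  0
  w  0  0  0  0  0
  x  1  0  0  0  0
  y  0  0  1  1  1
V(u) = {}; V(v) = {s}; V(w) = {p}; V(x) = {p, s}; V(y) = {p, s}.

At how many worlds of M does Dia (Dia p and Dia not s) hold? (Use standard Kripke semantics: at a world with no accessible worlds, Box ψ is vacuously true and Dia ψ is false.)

3

Recall that Dia ψ holds at a world iff ψ holds at some accessible world.
Let φ = Dia (Dia p and Dia not s). Evaluate φ at each world:
  u (successors {w, x}): φ is false.
  v (successors {u, w}): φ is true.
  w (successors ∅): φ is false.
  x (successors {u}): φ is true.
  y (successors {w, x, y}): φ is true.
For instance, at u:
  At u: Dia (Dia p and Dia not s) requires Dia p and Dia not s at some successor in {w, x}.
    At w: Dia p and Dia not s is false.
    At x: Dia p and Dia not s is false.
  So Dia (Dia p and Dia not s) is false at u.
Satisfying worlds: {v, x, y}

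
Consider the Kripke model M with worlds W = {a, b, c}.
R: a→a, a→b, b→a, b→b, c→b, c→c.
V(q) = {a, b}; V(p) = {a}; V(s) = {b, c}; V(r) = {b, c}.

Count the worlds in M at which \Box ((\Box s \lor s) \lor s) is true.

Recall that \Box ψ holds at a world iff ψ holds at every accessible world, and \Diamond ψ holds iff ψ holds at some accessible world.
Let φ = \Box ((\Box s \lor s) \lor s). Evaluate φ at each world:
  a (successors {a, b}): φ is false.
  b (successors {a, b}): φ is false.
  c (successors {b, c}): φ is true.
For instance, at c:
  At c: \Box ((\Box s \lor s) \lor s) requires (\Box s \lor s) \lor s at every successor {b, c}.
      At b: \Box s \lor s is true, s is true, so (\Box s \lor s) \lor s is true.
      At c: \Box s \lor s is true, s is true, so (\Box s \lor s) \lor s is true.
  So \Box ((\Box s \lor s) \lor s) is true at c.
Satisfying worlds: {c}

1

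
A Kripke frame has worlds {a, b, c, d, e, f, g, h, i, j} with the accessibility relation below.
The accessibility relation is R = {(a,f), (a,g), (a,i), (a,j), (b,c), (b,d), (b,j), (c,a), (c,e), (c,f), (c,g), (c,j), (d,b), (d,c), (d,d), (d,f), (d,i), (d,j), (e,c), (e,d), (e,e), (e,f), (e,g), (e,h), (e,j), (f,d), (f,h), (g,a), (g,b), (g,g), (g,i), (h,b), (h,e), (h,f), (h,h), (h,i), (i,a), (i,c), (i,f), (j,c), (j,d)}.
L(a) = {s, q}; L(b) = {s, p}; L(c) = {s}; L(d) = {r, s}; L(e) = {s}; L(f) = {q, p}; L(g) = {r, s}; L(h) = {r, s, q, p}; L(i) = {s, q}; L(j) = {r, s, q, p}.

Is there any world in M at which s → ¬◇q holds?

Yes

Let φ = s → ¬◇q. Evaluate φ at each world:
  a (successors {f, g, i, j}): φ is false.
  b (successors {c, d, j}): φ is false.
  c (successors {a, e, f, g, j}): φ is false.
  d (successors {b, c, d, f, i, j}): φ is false.
  e (successors {c, d, e, f, g, h, j}): φ is false.
  f (successors {d, h}): φ is true.
  g (successors {a, b, g, i}): φ is false.
  h (successors {b, e, f, h, i}): φ is false.
  i (successors {a, c, f}): φ is false.
  j (successors {c, d}): φ is true.
Detail at f (witness):
  At f: s is false, ¬◇q is false, so s → ¬◇q is true.
    At f: ◇q is true, so ¬◇q is false.
      At f: ◇q requires q at some successor in {d, h}.
        q holds at h, so ◇q is true at f.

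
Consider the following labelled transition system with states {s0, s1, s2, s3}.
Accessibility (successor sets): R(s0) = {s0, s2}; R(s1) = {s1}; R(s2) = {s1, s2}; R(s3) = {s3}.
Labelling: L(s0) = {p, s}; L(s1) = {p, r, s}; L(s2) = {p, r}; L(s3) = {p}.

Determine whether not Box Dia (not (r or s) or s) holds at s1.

No

Recall that Box ψ holds at a world iff ψ holds at every accessible world, and Dia ψ holds iff ψ holds at some accessible world.
At s1: Box Dia (not (r or s) or s) is true, so not Box Dia (not (r or s) or s) is false.
  At s1: Box Dia (not (r or s) or s) requires Dia (not (r or s) or s) at every successor {s1}.
      At s1: Dia (not (r or s) or s) requires not (r or s) or s at some successor in {s1}.
        not (r or s) or s holds at s1, so Dia (not (r or s) or s) is true at s1.
  So Box Dia (not (r or s) or s) is true at s1.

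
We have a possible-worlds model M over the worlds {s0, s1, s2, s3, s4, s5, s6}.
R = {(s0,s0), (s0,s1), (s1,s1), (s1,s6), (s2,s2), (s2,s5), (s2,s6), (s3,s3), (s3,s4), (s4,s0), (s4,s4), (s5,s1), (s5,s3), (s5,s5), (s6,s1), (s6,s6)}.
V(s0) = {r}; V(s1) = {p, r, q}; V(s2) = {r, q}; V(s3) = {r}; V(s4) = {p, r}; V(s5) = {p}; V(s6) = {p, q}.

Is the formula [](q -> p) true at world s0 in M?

At s0: [](q -> p) requires q -> p at every successor {s0, s1}.
  At s0: q -> p is true.
  At s1: q -> p is true.
So [](q -> p) is true at s0.

Yes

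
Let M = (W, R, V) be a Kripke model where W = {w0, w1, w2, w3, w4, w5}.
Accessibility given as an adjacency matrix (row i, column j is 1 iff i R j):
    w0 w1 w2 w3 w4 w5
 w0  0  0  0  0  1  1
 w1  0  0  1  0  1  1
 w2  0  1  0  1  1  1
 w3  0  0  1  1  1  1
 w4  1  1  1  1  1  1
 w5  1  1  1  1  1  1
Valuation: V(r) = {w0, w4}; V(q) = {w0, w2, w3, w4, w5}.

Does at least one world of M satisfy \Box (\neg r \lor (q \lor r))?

Let φ = \Box (\neg r \lor (q \lor r)). Evaluate φ at each world:
  w0 (successors {w4, w5}): φ is true.
  w1 (successors {w2, w4, w5}): φ is true.
  w2 (successors {w1, w3, w4, w5}): φ is true.
  w3 (successors {w2, w3, w4, w5}): φ is true.
  w4 (successors {w0, w1, w2, w3, w4, w5}): φ is true.
  w5 (successors {w0, w1, w2, w3, w4, w5}): φ is true.
Detail at w0 (witness):
  At w0: \Box (\neg r \lor (q \lor r)) requires \neg r \lor (q \lor r) at every successor {w4, w5}.
    At w4: \neg r \lor (q \lor r) is true.
    At w5: \neg r \lor (q \lor r) is true.
  So \Box (\neg r \lor (q \lor r)) is true at w0.

Yes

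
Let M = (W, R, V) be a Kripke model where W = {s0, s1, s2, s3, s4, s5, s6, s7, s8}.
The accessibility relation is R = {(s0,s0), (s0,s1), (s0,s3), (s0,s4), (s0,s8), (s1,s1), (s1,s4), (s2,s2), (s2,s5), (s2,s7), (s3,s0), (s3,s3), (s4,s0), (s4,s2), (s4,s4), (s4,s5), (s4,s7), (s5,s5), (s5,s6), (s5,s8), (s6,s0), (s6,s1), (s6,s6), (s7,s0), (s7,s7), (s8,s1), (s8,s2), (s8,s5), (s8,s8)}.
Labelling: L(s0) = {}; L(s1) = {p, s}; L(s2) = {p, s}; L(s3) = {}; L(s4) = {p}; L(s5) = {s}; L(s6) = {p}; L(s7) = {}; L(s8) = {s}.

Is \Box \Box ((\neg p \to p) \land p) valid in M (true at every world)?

Let φ = \Box \Box ((\neg p \to p) \land p). Evaluate φ at each world:
  s0 (successors {s0, s1, s3, s4, s8}): φ is false.
  s1 (successors {s1, s4}): φ is false.
  s2 (successors {s2, s5, s7}): φ is false.
  s3 (successors {s0, s3}): φ is false.
  s4 (successors {s0, s2, s4, s5, s7}): φ is false.
  s5 (successors {s5, s6, s8}): φ is false.
  s6 (successors {s0, s1, s6}): φ is false.
  s7 (successors {s0, s7}): φ is false.
  s8 (successors {s1, s2, s5, s8}): φ is false.
Detail at s0 (counterexample):
  At s0: \Box \Box ((\neg p \to p) \land p) requires \Box ((\neg p \to p) \land p) at every successor {s0, s1, s3, s4, s8}.
    \Box ((\neg p \to p) \land p) fails at s0, so \Box \Box ((\neg p \to p) \land p) is false at s0.
      At s0: \Box ((\neg p \to p) \land p) requires (\neg p \to p) \land p at every successor {s0, s1, s3, s4, s8}.
        (\neg p \to p) \land p fails at s0, so \Box ((\neg p \to p) \land p) is false at s0.

No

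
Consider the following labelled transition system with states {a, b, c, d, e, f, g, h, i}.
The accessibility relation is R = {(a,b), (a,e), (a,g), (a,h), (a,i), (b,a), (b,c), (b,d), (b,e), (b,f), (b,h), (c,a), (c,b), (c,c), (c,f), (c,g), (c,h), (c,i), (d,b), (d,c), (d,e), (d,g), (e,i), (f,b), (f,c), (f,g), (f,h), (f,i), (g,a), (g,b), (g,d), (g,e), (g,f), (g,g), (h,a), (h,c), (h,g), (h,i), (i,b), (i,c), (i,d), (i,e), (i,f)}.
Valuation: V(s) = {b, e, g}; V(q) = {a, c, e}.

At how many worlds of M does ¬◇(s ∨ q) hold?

1

Let φ = ¬◇(s ∨ q). Evaluate φ at each world:
  a (successors {b, e, g, h, i}): φ is false.
  b (successors {a, c, d, e, f, h}): φ is false.
  c (successors {a, b, c, f, g, h, i}): φ is false.
  d (successors {b, c, e, g}): φ is false.
  e (successors {i}): φ is true.
  f (successors {b, c, g, h, i}): φ is false.
  g (successors {a, b, d, e, f, g}): φ is false.
  h (successors {a, c, g, i}): φ is false.
  i (successors {b, c, d, e, f}): φ is false.
For instance, at c:
  At c: ◇(s ∨ q) is true, so ¬◇(s ∨ q) is false.
    At c: ◇(s ∨ q) requires s ∨ q at some successor in {a, b, c, f, g, h, i}.
      s ∨ q holds at a, so ◇(s ∨ q) is true at c.
Satisfying worlds: {e}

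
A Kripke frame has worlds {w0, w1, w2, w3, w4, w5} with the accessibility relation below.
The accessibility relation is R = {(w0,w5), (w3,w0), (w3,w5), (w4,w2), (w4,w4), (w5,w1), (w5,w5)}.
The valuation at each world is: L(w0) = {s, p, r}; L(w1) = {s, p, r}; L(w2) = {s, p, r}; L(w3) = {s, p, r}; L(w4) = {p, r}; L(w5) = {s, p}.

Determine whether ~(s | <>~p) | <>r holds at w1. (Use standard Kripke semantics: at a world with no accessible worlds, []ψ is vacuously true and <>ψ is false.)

At w1: ~(s | <>~p) is false, <>r is false, so ~(s | <>~p) | <>r is false.
  At w1: s | <>~p is true, so ~(s | <>~p) is false.
    At w1: s is true, <>~p is false, so s | <>~p is true.
      At w1: no accessible worlds, so <>~p is false.
  At w1: no accessible worlds, so <>r is false.

No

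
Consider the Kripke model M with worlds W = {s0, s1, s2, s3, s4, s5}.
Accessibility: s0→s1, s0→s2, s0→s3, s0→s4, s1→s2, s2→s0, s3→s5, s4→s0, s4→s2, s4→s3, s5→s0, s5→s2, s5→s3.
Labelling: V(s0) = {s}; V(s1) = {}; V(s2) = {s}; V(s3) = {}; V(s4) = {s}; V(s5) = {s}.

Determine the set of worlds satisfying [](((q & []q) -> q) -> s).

s1, s2, s3

Let φ = [](((q & []q) -> q) -> s). Evaluate φ at each world:
  s0 (successors {s1, s2, s3, s4}): φ is false.
  s1 (successors {s2}): φ is true.
  s2 (successors {s0}): φ is true.
  s3 (successors {s5}): φ is true.
  s4 (successors {s0, s2, s3}): φ is false.
  s5 (successors {s0, s2, s3}): φ is false.
For instance, at s3:
  At s3: [](((q & []q) -> q) -> s) requires ((q & []q) -> q) -> s at every successor {s5}.
      At s5: (q & []q) -> q is true, s is true, so ((q & []q) -> q) -> s is true.
  So [](((q & []q) -> q) -> s) is true at s3.
Satisfying worlds: {s1, s2, s3}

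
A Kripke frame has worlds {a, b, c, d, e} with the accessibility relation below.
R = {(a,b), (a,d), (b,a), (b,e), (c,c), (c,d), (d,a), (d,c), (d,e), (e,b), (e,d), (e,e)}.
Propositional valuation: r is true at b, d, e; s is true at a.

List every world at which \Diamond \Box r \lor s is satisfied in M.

Let φ = \Diamond \Box r \lor s. Evaluate φ at each world:
  a (successors {b, d}): φ is true.
  b (successors {a, e}): φ is true.
  c (successors {c, d}): φ is false.
  d (successors {a, c, e}): φ is true.
  e (successors {b, d, e}): φ is true.
For instance, at c:
  At c: \Diamond \Box r is false, s is false, so \Diamond \Box r \lor s is false.
    At c: \Diamond \Box r requires \Box r at some successor in {c, d}.
      At c: \Box r is false.
      At d: \Box r is false.
    So \Diamond \Box r is false at c.
Satisfying worlds: {a, b, d, e}

a, b, d, e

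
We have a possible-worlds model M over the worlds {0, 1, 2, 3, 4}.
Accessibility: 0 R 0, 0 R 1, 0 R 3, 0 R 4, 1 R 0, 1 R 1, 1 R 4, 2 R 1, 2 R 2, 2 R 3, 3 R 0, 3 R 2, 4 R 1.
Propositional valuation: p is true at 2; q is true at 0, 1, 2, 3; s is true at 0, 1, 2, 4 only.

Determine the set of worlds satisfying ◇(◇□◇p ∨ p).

2, 3

Let φ = ◇(◇□◇p ∨ p). Evaluate φ at each world:
  0 (successors {0, 1, 3, 4}): φ is false.
  1 (successors {0, 1, 4}): φ is false.
  2 (successors {1, 2, 3}): φ is true.
  3 (successors {0, 2}): φ is true.
  4 (successors {1}): φ is false.
For instance, at 2:
  At 2: ◇(◇□◇p ∨ p) requires ◇□◇p ∨ p at some successor in {1, 2, 3}.
    ◇□◇p ∨ p holds at 2, so ◇(◇□◇p ∨ p) is true at 2.
      At 2: ◇□◇p is false, p is true, so ◇□◇p ∨ p is true.
Satisfying worlds: {2, 3}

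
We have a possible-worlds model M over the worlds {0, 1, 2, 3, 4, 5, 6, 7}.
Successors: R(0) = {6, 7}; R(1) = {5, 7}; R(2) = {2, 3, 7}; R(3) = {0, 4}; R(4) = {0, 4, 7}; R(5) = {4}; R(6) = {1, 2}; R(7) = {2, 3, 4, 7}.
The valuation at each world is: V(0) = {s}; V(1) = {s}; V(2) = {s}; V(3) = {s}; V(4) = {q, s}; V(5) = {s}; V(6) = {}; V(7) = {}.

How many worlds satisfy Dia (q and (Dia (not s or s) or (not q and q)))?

4

Let φ = Dia (q and (Dia (not s or s) or (not q and q))). Evaluate φ at each world:
  0 (successors {6, 7}): φ is false.
  1 (successors {5, 7}): φ is false.
  2 (successors {2, 3, 7}): φ is false.
  3 (successors {0, 4}): φ is true.
  4 (successors {0, 4, 7}): φ is true.
  5 (successors {4}): φ is true.
  6 (successors {1, 2}): φ is false.
  7 (successors {2, 3, 4, 7}): φ is true.
For instance, at 4:
  At 4: Dia (q and (Dia (not s or s) or (not q and q))) requires q and (Dia (not s or s) or (not q and q)) at some successor in {0, 4, 7}.
    q and (Dia (not s or s) or (not q and q)) holds at 4, so Dia (q and (Dia (not s or s) or (not q and q))) is true at 4.
      At 4: q is true, Dia (not s or s) or (not q and q) is true, so q and (Dia (not s or s) or (not q and q)) is true.
Satisfying worlds: {3, 4, 5, 7}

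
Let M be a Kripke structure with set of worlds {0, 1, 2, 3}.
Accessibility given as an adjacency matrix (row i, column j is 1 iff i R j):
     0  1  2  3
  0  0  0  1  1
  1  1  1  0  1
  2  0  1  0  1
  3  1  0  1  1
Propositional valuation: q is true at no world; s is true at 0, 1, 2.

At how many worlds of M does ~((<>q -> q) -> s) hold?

1

Recall that <>ψ holds at a world iff ψ holds at some accessible world.
Let φ = ~((<>q -> q) -> s). Evaluate φ at each world:
  0 (successors {2, 3}): φ is false.
  1 (successors {0, 1, 3}): φ is false.
  2 (successors {1, 3}): φ is false.
  3 (successors {0, 2, 3}): φ is true.
For instance, at 2:
  At 2: (<>q -> q) -> s is true, so ~((<>q -> q) -> s) is false.
    At 2: <>q -> q is true, s is true, so (<>q -> q) -> s is true.
      At 2: <>q is false, q is false, so <>q -> q is true.
Satisfying worlds: {3}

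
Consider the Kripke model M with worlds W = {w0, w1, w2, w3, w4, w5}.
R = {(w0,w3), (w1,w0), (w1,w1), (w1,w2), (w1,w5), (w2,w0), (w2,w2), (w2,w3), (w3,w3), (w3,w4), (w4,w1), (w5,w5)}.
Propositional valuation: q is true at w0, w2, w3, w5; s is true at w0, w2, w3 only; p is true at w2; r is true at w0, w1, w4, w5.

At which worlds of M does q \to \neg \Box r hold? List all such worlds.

w0, w1, w2, w3, w4

Let φ = q \to \neg \Box r. Evaluate φ at each world:
  w0 (successors {w3}): φ is true.
  w1 (successors {w0, w1, w2, w5}): φ is true.
  w2 (successors {w0, w2, w3}): φ is true.
  w3 (successors {w3, w4}): φ is true.
  w4 (successors {w1}): φ is true.
  w5 (successors {w5}): φ is false.
For instance, at w1:
  At w1: q is false, \neg \Box r is true, so q \to \neg \Box r is true.
    At w1: \Box r is false, so \neg \Box r is true.
      At w1: \Box r requires r at every successor {w0, w1, w2, w5}.
        r fails at w2, so \Box r is false at w1.
Satisfying worlds: {w0, w1, w2, w3, w4}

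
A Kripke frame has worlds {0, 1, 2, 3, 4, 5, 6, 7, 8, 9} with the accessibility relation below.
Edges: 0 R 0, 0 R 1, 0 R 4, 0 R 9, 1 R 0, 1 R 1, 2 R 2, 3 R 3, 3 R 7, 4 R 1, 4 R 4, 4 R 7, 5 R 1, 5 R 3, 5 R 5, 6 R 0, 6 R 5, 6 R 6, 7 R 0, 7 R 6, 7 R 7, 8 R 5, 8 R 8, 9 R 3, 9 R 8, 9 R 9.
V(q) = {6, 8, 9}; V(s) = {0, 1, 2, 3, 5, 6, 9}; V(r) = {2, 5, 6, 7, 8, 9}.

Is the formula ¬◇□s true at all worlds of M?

Let φ = ¬◇□s. Evaluate φ at each world:
  0 (successors {0, 1, 4, 9}): φ is false.
  1 (successors {0, 1}): φ is false.
  2 (successors {2}): φ is false.
  3 (successors {3, 7}): φ is true.
  4 (successors {1, 4, 7}): φ is false.
  5 (successors {1, 3, 5}): φ is false.
  6 (successors {0, 5, 6}): φ is false.
  7 (successors {0, 6, 7}): φ is false.
  8 (successors {5, 8}): φ is false.
  9 (successors {3, 8, 9}): φ is true.
Detail at 0 (counterexample):
  At 0: ◇□s is true, so ¬◇□s is false.
    At 0: ◇□s requires □s at some successor in {0, 1, 4, 9}.
      □s holds at 1, so ◇□s is true at 0.

No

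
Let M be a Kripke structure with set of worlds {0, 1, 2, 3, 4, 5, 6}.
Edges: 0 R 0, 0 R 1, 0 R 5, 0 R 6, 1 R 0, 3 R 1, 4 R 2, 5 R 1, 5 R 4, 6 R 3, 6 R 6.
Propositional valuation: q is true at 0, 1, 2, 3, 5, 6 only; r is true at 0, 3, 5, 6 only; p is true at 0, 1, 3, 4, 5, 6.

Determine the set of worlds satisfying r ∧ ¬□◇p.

Let φ = r ∧ ¬□◇p. Evaluate φ at each world:
  0 (successors {0, 1, 5, 6}): φ is false.
  1 (successors {0}): φ is false.
  2 (successors ∅): φ is false.
  3 (successors {1}): φ is false.
  4 (successors {2}): φ is false.
  5 (successors {1, 4}): φ is true.
  6 (successors {3, 6}): φ is false.
For instance, at 4:
  At 4: r is false, ¬□◇p is true, so r ∧ ¬□◇p is false.
    At 4: □◇p is false, so ¬□◇p is true.
      At 4: □◇p requires ◇p at every successor {2}.
        ◇p fails at 2, so □◇p is false at 4.
Satisfying worlds: {5}

5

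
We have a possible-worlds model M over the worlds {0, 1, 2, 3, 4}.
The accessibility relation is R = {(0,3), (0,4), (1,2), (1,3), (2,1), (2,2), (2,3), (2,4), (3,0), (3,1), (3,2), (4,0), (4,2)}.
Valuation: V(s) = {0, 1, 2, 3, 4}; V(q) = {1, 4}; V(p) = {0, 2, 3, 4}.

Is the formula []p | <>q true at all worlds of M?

Yes

Let φ = []p | <>q. Evaluate φ at each world:
  0 (successors {3, 4}): φ is true.
  1 (successors {2, 3}): φ is true.
  2 (successors {1, 2, 3, 4}): φ is true.
  3 (successors {0, 1, 2}): φ is true.
  4 (successors {0, 2}): φ is true.
For instance, at 0:
  At 0: []p is true, <>q is true, so []p | <>q is true.
    At 0: []p requires p at every successor {3, 4}.
      At 3: p is true.
      At 4: p is true.
    So []p is true at 0.
    At 0: <>q requires q at some successor in {3, 4}.
      q holds at 4, so <>q is true at 0.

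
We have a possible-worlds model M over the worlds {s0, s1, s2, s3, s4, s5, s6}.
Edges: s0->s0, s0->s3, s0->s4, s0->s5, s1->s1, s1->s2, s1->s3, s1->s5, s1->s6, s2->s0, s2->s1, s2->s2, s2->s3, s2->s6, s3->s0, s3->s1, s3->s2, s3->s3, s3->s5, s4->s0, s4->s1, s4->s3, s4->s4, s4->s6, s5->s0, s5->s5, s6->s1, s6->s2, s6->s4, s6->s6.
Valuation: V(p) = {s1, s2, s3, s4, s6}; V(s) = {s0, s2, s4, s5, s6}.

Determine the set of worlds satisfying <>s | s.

Let φ = <>s | s. Evaluate φ at each world:
  s0 (successors {s0, s3, s4, s5}): φ is true.
  s1 (successors {s1, s2, s3, s5, s6}): φ is true.
  s2 (successors {s0, s1, s2, s3, s6}): φ is true.
  s3 (successors {s0, s1, s2, s3, s5}): φ is true.
  s4 (successors {s0, s1, s3, s4, s6}): φ is true.
  s5 (successors {s0, s5}): φ is true.
  s6 (successors {s1, s2, s4, s6}): φ is true.
For instance, at s2:
  At s2: <>s is true, s is true, so <>s | s is true.
    At s2: <>s requires s at some successor in {s0, s1, s2, s3, s6}.
      s holds at s0, so <>s is true at s2.
Satisfying worlds: {s0, s1, s2, s3, s4, s5, s6}

s0, s1, s2, s3, s4, s5, s6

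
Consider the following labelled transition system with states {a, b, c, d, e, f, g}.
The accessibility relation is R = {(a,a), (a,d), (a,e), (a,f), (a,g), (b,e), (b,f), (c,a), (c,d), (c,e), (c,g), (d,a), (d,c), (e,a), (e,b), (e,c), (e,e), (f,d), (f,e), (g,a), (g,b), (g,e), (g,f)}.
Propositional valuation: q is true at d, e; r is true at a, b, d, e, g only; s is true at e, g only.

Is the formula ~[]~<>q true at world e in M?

At e: []~<>q is false, so ~[]~<>q is true.
  At e: []~<>q requires ~<>q at every successor {a, b, c, e}.
    ~<>q fails at a, so []~<>q is false at e.
      At a: <>q is true, so ~<>q is false.

Yes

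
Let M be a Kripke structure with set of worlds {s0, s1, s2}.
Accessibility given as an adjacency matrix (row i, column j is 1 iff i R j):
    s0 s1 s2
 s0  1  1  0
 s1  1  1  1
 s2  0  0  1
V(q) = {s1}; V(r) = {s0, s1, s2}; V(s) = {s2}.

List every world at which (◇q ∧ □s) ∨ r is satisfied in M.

s0, s1, s2

Let φ = (◇q ∧ □s) ∨ r. Evaluate φ at each world:
  s0 (successors {s0, s1}): φ is true.
  s1 (successors {s0, s1, s2}): φ is true.
  s2 (successors {s2}): φ is true.
For instance, at s1:
  At s1: ◇q ∧ □s is false, r is true, so (◇q ∧ □s) ∨ r is true.
    At s1: ◇q is true, □s is false, so ◇q ∧ □s is false.
      At s1: ◇q requires q at some successor in {s0, s1, s2}.
        q holds at s1, so ◇q is true at s1.
      At s1: □s requires s at every successor {s0, s1, s2}.
        s fails at s0, so □s is false at s1.
Satisfying worlds: {s0, s1, s2}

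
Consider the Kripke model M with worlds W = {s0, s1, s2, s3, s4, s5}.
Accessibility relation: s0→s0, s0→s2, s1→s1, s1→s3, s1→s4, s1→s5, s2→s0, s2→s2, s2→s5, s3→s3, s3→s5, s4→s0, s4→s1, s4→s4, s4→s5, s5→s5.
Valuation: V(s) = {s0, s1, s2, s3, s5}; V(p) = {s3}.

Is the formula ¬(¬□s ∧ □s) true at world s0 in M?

Yes

Recall that □ψ holds at a world iff ψ holds at every accessible world, and ◇ψ holds iff ψ holds at some accessible world.
At s0: ¬□s ∧ □s is false, so ¬(¬□s ∧ □s) is true.
  At s0: ¬□s is false, □s is true, so ¬□s ∧ □s is false.
    At s0: □s is true, so ¬□s is false.
      At s0: □s requires s at every successor {s0, s2}.
        At s0: s is true.
        At s2: s is true.
      So □s is true at s0.
    At s0: □s requires s at every successor {s0, s2}.
      At s0: s is true.
      At s2: s is true.
    So □s is true at s0.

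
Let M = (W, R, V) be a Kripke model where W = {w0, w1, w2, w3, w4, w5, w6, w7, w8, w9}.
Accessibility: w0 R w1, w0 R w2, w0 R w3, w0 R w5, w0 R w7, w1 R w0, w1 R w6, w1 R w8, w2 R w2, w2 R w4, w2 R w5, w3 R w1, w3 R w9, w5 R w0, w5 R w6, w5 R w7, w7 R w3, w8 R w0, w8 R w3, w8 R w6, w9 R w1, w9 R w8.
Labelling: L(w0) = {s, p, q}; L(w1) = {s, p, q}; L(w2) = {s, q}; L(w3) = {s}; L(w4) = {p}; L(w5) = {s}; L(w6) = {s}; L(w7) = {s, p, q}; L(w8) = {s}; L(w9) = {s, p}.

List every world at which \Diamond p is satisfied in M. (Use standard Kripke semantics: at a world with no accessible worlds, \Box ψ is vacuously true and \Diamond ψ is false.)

Let φ = \Diamond p. Evaluate φ at each world:
  w0 (successors {w1, w2, w3, w5, w7}): φ is true.
  w1 (successors {w0, w6, w8}): φ is true.
  w2 (successors {w2, w4, w5}): φ is true.
  w3 (successors {w1, w9}): φ is true.
  w4 (successors ∅): φ is false.
  w5 (successors {w0, w6, w7}): φ is true.
  w6 (successors ∅): φ is false.
  w7 (successors {w3}): φ is false.
  w8 (successors {w0, w3, w6}): φ is true.
  w9 (successors {w1, w8}): φ is true.
For instance, at w1:
  At w1: \Diamond p requires p at some successor in {w0, w6, w8}.
    p holds at w0, so \Diamond p is true at w1.
Satisfying worlds: {w0, w1, w2, w3, w5, w8, w9}

w0, w1, w2, w3, w5, w8, w9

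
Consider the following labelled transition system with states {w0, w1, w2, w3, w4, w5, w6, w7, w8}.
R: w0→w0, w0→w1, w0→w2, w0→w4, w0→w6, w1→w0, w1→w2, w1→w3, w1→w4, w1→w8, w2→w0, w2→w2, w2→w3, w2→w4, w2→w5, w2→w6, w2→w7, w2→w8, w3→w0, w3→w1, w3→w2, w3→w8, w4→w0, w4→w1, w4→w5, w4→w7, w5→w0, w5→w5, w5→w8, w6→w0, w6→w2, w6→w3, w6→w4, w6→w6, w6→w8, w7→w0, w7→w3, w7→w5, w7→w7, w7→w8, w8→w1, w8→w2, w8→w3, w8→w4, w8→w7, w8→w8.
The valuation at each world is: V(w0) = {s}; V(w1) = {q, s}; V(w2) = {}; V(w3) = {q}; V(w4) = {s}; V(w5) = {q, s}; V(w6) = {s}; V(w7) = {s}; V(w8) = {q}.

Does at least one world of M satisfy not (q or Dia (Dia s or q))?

No

Let φ = not (q or Dia (Dia s or q)). Evaluate φ at each world:
  w0 (successors {w0, w1, w2, w4, w6}): φ is false.
  w1 (successors {w0, w2, w3, w4, w8}): φ is false.
  w2 (successors {w0, w2, w3, w4, w5, w6, w7, w8}): φ is false.
  w3 (successors {w0, w1, w2, w8}): φ is false.
  w4 (successors {w0, w1, w5, w7}): φ is false.
  w5 (successors {w0, w5, w8}): φ is false.
  w6 (successors {w0, w2, w3, w4, w6, w8}): φ is false.
  w7 (successors {w0, w3, w5, w7, w8}): φ is false.
  w8 (successors {w1, w2, w3, w4, w7, w8}): φ is false.
For instance, at w7:
  At w7: q or Dia (Dia s or q) is true, so not (q or Dia (Dia s or q)) is false.
    At w7: q is false, Dia (Dia s or q) is true, so q or Dia (Dia s or q) is true.
      At w7: Dia (Dia s or q) requires Dia s or q at some successor in {w0, w3, w5, w7, w8}.
        Dia s or q holds at w0, so Dia (Dia s or q) is true at w7.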